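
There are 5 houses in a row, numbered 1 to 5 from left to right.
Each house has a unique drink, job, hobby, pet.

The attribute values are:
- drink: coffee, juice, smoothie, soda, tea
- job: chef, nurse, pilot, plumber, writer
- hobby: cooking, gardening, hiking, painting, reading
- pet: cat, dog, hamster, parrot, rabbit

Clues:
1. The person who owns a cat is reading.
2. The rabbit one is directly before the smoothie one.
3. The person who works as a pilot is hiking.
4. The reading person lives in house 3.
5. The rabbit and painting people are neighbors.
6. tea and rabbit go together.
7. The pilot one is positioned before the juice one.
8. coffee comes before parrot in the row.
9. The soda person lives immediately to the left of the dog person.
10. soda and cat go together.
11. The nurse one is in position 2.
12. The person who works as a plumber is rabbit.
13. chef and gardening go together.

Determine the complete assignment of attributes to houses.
Solution:

House | Drink | Job | Hobby | Pet
---------------------------------
  1   | tea | plumber | cooking | rabbit
  2   | smoothie | nurse | painting | hamster
  3   | soda | writer | reading | cat
  4   | coffee | pilot | hiking | dog
  5   | juice | chef | gardening | parrot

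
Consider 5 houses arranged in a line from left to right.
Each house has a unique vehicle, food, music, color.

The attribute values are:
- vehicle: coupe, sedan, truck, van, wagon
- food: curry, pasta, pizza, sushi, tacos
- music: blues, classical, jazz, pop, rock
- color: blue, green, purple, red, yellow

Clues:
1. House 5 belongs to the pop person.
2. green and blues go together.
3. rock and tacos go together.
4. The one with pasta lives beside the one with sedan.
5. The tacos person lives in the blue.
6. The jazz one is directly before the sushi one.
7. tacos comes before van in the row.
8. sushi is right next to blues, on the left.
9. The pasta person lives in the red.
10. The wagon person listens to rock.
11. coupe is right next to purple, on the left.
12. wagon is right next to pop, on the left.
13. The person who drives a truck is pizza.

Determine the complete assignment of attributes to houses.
Solution:

House | Vehicle | Food | Music | Color
--------------------------------------
  1   | coupe | pasta | jazz | red
  2   | sedan | sushi | classical | purple
  3   | truck | pizza | blues | green
  4   | wagon | tacos | rock | blue
  5   | van | curry | pop | yellow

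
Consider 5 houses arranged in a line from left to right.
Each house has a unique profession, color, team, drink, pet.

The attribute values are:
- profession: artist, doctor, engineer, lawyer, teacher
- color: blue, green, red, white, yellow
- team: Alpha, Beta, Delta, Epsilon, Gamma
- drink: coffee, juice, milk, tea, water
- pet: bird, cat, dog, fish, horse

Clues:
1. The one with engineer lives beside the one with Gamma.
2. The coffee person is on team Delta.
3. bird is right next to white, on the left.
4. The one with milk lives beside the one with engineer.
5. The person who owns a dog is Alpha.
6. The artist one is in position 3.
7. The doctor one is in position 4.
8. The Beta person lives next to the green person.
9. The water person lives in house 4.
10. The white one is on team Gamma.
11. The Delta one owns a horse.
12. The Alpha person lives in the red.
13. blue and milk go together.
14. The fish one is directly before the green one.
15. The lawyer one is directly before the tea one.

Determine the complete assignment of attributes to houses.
Solution:

House | Profession | Color | Team | Drink | Pet
-----------------------------------------------
  1   | lawyer | blue | Beta | milk | fish
  2   | engineer | green | Epsilon | tea | bird
  3   | artist | white | Gamma | juice | cat
  4   | doctor | red | Alpha | water | dog
  5   | teacher | yellow | Delta | coffee | horse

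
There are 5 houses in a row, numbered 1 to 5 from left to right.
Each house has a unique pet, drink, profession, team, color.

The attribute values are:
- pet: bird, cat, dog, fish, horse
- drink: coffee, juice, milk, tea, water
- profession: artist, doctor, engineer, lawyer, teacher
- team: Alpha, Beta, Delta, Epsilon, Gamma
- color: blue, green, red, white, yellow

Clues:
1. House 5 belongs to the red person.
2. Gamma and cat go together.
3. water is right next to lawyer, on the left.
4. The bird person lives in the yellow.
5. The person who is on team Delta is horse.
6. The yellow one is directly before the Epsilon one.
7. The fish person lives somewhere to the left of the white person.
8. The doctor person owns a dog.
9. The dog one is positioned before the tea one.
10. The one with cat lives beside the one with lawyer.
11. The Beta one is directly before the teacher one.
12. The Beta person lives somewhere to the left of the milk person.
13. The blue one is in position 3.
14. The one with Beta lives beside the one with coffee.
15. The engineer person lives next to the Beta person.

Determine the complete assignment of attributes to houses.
Solution:

House | Pet | Drink | Profession | Team | Color
-----------------------------------------------
  1   | cat | water | engineer | Gamma | green
  2   | bird | juice | lawyer | Beta | yellow
  3   | fish | coffee | teacher | Epsilon | blue
  4   | dog | milk | doctor | Alpha | white
  5   | horse | tea | artist | Delta | red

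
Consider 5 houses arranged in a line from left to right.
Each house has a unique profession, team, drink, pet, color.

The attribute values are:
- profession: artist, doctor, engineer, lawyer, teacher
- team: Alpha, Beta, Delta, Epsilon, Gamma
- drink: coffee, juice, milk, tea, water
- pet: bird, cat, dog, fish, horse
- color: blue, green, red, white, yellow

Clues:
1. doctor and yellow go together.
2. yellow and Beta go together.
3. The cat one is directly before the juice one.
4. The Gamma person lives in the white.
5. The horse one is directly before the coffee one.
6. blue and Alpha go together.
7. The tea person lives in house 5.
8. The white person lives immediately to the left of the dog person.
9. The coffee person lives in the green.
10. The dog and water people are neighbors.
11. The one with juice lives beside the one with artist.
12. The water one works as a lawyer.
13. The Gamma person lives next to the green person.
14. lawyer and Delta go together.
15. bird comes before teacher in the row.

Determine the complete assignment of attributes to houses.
Solution:

House | Profession | Team | Drink | Pet | Color
-----------------------------------------------
  1   | doctor | Beta | milk | cat | yellow
  2   | engineer | Gamma | juice | horse | white
  3   | artist | Epsilon | coffee | dog | green
  4   | lawyer | Delta | water | bird | red
  5   | teacher | Alpha | tea | fish | blue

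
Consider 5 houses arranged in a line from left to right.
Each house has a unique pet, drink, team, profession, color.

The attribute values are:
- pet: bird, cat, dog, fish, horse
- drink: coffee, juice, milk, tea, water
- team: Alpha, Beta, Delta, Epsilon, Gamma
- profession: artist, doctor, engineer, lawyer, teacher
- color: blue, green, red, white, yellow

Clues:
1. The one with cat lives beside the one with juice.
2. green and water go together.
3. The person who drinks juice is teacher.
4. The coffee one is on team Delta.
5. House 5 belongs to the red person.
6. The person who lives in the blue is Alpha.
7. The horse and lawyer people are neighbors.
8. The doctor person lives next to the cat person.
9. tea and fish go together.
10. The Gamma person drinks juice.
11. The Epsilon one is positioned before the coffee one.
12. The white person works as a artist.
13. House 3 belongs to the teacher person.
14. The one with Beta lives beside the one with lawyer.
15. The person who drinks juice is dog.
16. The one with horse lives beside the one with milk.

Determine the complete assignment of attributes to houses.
Solution:

House | Pet | Drink | Team | Profession | Color
-----------------------------------------------
  1   | horse | water | Beta | doctor | green
  2   | cat | milk | Alpha | lawyer | blue
  3   | dog | juice | Gamma | teacher | yellow
  4   | fish | tea | Epsilon | artist | white
  5   | bird | coffee | Delta | engineer | red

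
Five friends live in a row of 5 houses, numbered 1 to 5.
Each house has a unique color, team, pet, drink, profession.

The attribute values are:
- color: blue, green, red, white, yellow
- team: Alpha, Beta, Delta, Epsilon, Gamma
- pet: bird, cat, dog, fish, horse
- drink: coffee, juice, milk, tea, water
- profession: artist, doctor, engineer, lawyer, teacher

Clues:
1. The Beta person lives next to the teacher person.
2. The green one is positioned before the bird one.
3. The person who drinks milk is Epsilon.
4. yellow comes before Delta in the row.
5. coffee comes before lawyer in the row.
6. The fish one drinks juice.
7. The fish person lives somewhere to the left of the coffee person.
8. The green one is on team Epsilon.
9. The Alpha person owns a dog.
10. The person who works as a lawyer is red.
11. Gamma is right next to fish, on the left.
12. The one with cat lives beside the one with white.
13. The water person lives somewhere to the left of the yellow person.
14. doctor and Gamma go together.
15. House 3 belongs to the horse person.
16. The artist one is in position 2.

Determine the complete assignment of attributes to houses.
Solution:

House | Color | Team | Pet | Drink | Profession
-----------------------------------------------
  1   | blue | Gamma | cat | water | doctor
  2   | white | Beta | fish | juice | artist
  3   | green | Epsilon | horse | milk | teacher
  4   | yellow | Alpha | dog | coffee | engineer
  5   | red | Delta | bird | tea | lawyer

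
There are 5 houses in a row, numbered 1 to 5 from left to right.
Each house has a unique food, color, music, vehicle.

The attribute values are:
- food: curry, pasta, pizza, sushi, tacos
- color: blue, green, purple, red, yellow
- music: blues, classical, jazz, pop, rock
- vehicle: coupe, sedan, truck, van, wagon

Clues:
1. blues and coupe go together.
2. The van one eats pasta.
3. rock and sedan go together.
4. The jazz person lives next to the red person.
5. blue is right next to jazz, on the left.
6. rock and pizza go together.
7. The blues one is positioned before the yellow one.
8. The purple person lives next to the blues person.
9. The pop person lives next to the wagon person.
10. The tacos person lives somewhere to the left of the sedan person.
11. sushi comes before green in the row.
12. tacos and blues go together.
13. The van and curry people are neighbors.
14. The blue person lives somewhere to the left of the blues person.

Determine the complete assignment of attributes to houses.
Solution:

House | Food | Color | Music | Vehicle
--------------------------------------
  1   | pasta | blue | pop | van
  2   | curry | purple | jazz | wagon
  3   | tacos | red | blues | coupe
  4   | sushi | yellow | classical | truck
  5   | pizza | green | rock | sedan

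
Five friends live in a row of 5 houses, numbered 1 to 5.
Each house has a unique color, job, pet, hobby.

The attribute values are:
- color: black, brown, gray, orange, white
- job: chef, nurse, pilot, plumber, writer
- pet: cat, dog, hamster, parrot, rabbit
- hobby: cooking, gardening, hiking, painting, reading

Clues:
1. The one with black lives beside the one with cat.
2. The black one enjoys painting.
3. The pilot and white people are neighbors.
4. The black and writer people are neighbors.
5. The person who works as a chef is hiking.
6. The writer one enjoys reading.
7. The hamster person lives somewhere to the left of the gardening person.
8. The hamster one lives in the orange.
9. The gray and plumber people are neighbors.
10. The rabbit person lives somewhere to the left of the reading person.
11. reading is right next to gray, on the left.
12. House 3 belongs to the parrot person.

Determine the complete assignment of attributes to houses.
Solution:

House | Color | Job | Pet | Hobby
---------------------------------
  1   | black | pilot | rabbit | painting
  2   | white | writer | cat | reading
  3   | gray | chef | parrot | hiking
  4   | orange | plumber | hamster | cooking
  5   | brown | nurse | dog | gardening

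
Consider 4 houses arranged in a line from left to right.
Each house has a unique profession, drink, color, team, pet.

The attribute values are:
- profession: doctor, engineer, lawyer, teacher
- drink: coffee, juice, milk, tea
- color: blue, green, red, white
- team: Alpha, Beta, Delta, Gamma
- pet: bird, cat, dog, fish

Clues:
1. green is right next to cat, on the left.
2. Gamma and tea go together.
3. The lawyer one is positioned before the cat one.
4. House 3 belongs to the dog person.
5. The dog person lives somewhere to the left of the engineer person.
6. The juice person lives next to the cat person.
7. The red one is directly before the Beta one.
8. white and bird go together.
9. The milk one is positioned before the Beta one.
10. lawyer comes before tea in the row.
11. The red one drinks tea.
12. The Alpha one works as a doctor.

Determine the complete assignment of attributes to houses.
Solution:

House | Profession | Drink | Color | Team | Pet
-----------------------------------------------
  1   | lawyer | juice | green | Delta | fish
  2   | doctor | milk | blue | Alpha | cat
  3   | teacher | tea | red | Gamma | dog
  4   | engineer | coffee | white | Beta | bird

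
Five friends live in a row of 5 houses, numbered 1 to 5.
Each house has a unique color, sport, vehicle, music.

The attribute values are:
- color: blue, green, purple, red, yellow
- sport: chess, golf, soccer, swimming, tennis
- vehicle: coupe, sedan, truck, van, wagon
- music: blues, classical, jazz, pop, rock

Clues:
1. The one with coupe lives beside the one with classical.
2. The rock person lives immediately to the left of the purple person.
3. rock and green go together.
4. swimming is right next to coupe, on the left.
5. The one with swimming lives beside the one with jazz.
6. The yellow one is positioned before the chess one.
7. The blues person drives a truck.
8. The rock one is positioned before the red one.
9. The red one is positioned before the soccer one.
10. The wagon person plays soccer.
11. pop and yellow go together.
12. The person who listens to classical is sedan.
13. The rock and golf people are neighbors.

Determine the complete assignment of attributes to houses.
Solution:

House | Color | Sport | Vehicle | Music
---------------------------------------
  1   | green | swimming | van | rock
  2   | purple | golf | coupe | jazz
  3   | red | tennis | sedan | classical
  4   | yellow | soccer | wagon | pop
  5   | blue | chess | truck | blues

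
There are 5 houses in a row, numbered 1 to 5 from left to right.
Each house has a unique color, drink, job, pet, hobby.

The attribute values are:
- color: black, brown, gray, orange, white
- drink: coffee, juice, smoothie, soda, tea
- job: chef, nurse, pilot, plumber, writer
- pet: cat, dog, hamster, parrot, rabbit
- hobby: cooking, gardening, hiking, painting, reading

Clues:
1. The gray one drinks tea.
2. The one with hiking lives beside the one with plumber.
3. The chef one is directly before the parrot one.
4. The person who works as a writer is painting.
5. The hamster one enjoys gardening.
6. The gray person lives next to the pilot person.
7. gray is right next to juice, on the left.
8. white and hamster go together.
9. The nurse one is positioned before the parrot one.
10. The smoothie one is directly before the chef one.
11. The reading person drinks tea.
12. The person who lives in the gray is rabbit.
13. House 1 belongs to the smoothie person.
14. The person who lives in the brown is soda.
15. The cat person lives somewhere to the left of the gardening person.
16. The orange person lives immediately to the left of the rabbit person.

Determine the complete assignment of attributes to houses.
Solution:

House | Color | Drink | Job | Pet | Hobby
-----------------------------------------
  1   | orange | smoothie | nurse | cat | cooking
  2   | gray | tea | chef | rabbit | reading
  3   | black | juice | pilot | parrot | hiking
  4   | white | coffee | plumber | hamster | gardening
  5   | brown | soda | writer | dog | painting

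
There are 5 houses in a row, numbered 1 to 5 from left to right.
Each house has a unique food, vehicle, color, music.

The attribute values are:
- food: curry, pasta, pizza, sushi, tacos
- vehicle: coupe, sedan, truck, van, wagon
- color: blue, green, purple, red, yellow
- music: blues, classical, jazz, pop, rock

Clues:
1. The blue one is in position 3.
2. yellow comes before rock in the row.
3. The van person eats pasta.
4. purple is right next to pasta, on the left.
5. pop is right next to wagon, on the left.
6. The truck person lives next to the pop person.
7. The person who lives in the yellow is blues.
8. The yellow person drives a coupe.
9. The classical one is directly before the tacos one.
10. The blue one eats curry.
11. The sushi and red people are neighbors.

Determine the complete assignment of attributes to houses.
Solution:

House | Food | Vehicle | Color | Music
--------------------------------------
  1   | sushi | truck | purple | jazz
  2   | pasta | van | red | pop
  3   | curry | wagon | blue | classical
  4   | tacos | coupe | yellow | blues
  5   | pizza | sedan | green | rock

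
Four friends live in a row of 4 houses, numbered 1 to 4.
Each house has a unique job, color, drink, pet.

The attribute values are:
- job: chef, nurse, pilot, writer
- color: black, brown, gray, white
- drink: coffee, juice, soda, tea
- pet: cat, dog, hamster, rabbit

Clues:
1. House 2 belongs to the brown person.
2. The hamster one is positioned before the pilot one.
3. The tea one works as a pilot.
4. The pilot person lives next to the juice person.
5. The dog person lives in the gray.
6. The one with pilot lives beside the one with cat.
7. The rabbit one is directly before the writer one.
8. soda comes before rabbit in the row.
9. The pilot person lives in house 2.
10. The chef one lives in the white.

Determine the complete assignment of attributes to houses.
Solution:

House | Job | Color | Drink | Pet
---------------------------------
  1   | chef | white | soda | hamster
  2   | pilot | brown | tea | rabbit
  3   | writer | black | juice | cat
  4   | nurse | gray | coffee | dog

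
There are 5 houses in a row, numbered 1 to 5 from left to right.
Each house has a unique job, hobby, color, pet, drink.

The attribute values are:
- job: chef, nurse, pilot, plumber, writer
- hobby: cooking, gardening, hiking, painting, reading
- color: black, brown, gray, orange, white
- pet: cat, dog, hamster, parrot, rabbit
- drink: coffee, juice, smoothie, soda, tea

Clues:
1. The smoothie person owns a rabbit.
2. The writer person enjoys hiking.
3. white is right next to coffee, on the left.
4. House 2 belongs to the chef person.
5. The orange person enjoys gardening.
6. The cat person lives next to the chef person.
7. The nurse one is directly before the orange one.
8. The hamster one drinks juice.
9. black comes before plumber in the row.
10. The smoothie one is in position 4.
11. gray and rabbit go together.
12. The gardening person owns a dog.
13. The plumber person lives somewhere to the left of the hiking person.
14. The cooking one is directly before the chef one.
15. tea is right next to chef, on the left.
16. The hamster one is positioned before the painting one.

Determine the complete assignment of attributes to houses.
Solution:

House | Job | Hobby | Color | Pet | Drink
-----------------------------------------
  1   | nurse | cooking | white | cat | tea
  2   | chef | gardening | orange | dog | coffee
  3   | pilot | reading | black | hamster | juice
  4   | plumber | painting | gray | rabbit | smoothie
  5   | writer | hiking | brown | parrot | soda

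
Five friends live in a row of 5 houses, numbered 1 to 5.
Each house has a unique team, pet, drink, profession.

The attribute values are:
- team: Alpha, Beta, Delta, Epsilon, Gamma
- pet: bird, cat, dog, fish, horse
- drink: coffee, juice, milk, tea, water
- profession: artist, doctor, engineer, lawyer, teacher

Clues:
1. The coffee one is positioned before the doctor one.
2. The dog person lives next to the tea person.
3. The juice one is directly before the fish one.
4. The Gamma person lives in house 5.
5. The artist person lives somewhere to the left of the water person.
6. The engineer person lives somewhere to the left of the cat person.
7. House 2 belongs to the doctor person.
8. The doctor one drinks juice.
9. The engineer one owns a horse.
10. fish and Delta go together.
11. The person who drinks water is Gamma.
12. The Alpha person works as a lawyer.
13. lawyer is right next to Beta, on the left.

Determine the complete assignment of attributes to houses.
Solution:

House | Team | Pet | Drink | Profession
---------------------------------------
  1   | Alpha | bird | coffee | lawyer
  2   | Beta | dog | juice | doctor
  3   | Delta | fish | tea | artist
  4   | Epsilon | horse | milk | engineer
  5   | Gamma | cat | water | teacher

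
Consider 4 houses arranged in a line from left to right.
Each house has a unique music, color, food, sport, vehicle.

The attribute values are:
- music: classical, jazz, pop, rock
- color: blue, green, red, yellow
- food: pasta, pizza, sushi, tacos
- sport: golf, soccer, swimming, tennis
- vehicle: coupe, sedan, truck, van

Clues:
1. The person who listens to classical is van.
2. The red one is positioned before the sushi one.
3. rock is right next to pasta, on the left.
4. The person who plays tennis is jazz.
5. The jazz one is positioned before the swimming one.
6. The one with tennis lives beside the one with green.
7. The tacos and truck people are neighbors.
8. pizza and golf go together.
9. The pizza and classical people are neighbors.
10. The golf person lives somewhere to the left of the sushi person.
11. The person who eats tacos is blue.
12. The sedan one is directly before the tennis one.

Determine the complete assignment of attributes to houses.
Solution:

House | Music | Color | Food | Sport | Vehicle
----------------------------------------------
  1   | rock | blue | tacos | soccer | sedan
  2   | jazz | red | pasta | tennis | truck
  3   | pop | green | pizza | golf | coupe
  4   | classical | yellow | sushi | swimming | van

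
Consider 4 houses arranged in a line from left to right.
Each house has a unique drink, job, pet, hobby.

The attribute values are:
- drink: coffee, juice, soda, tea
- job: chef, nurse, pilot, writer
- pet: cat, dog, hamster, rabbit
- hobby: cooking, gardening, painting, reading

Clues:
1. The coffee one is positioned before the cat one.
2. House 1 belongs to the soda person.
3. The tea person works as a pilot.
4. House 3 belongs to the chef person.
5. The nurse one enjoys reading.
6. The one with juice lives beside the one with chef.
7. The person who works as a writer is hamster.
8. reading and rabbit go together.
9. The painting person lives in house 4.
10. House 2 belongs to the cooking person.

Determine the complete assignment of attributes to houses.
Solution:

House | Drink | Job | Pet | Hobby
---------------------------------
  1   | soda | nurse | rabbit | reading
  2   | juice | writer | hamster | cooking
  3   | coffee | chef | dog | gardening
  4   | tea | pilot | cat | painting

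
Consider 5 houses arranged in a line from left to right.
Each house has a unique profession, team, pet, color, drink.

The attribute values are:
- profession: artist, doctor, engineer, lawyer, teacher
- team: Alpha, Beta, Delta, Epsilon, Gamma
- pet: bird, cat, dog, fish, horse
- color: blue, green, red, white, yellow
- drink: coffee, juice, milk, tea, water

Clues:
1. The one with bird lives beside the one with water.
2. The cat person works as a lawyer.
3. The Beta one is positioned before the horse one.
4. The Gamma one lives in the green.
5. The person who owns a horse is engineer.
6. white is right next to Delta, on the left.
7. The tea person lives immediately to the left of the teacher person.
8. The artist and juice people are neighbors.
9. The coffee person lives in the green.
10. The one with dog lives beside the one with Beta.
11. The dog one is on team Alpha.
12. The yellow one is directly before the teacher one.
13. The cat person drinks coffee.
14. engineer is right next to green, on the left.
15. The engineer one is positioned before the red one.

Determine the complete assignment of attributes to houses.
Solution:

House | Profession | Team | Pet | Color | Drink
-----------------------------------------------
  1   | artist | Alpha | dog | yellow | tea
  2   | teacher | Beta | bird | white | juice
  3   | engineer | Delta | horse | blue | water
  4   | lawyer | Gamma | cat | green | coffee
  5   | doctor | Epsilon | fish | red | milk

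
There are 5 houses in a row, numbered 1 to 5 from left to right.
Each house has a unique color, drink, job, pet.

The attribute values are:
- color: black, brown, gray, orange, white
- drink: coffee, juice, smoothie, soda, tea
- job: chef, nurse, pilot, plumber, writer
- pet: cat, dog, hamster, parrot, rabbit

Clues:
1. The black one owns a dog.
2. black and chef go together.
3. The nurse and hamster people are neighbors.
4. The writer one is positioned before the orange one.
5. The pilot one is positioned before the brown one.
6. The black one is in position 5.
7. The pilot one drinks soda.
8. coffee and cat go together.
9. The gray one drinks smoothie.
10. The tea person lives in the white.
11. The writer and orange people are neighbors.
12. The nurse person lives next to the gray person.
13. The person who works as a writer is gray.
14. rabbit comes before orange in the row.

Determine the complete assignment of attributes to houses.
Solution:

House | Color | Drink | Job | Pet
---------------------------------
  1   | white | tea | nurse | rabbit
  2   | gray | smoothie | writer | hamster
  3   | orange | soda | pilot | parrot
  4   | brown | coffee | plumber | cat
  5   | black | juice | chef | dog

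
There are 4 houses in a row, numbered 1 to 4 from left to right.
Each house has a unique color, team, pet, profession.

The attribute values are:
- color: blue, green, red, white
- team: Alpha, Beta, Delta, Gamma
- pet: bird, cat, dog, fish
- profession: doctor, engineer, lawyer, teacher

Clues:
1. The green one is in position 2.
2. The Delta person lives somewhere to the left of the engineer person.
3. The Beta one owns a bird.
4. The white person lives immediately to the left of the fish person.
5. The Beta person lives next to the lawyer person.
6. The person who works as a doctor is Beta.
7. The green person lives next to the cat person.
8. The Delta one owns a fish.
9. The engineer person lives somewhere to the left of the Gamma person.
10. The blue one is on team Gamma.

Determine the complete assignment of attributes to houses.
Solution:

House | Color | Team | Pet | Profession
---------------------------------------
  1   | white | Beta | bird | doctor
  2   | green | Delta | fish | lawyer
  3   | red | Alpha | cat | engineer
  4   | blue | Gamma | dog | teacher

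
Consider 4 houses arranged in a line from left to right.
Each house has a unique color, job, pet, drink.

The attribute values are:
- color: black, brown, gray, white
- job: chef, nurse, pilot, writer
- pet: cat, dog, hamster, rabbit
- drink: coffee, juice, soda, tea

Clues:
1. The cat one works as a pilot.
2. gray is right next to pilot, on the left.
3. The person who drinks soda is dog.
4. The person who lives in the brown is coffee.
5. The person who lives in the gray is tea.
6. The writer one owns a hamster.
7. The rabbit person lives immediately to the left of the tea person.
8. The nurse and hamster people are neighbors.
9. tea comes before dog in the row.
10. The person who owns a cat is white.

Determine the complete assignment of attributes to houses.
Solution:

House | Color | Job | Pet | Drink
---------------------------------
  1   | brown | nurse | rabbit | coffee
  2   | gray | writer | hamster | tea
  3   | white | pilot | cat | juice
  4   | black | chef | dog | soda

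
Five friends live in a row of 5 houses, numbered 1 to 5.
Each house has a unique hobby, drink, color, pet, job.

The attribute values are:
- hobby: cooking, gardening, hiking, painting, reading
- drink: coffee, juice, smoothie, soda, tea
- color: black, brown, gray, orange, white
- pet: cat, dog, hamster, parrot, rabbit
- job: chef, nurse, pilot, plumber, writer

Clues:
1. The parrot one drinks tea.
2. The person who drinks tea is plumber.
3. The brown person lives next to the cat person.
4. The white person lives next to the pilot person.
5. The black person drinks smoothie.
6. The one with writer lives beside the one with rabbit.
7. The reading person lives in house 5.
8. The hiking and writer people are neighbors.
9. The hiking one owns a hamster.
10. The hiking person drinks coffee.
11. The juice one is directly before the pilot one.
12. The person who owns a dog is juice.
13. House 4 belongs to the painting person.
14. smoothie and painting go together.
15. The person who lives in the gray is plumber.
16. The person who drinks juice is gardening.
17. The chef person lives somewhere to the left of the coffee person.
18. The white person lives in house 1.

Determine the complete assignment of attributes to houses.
Solution:

House | Hobby | Drink | Color | Pet | Job
-----------------------------------------
  1   | gardening | juice | white | dog | chef
  2   | hiking | coffee | brown | hamster | pilot
  3   | cooking | soda | orange | cat | writer
  4   | painting | smoothie | black | rabbit | nurse
  5   | reading | tea | gray | parrot | plumber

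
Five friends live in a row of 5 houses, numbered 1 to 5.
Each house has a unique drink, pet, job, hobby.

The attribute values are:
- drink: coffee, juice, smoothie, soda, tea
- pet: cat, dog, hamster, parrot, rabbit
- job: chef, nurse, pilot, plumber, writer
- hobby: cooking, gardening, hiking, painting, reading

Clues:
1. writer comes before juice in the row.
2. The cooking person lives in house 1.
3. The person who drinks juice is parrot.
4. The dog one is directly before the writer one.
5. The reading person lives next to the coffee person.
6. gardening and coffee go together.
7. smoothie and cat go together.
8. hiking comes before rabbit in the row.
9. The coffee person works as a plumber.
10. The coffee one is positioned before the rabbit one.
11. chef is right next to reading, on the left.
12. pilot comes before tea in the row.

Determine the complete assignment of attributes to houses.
Solution:

House | Drink | Pet | Job | Hobby
---------------------------------
  1   | soda | dog | chef | cooking
  2   | smoothie | cat | writer | reading
  3   | coffee | hamster | plumber | gardening
  4   | juice | parrot | pilot | hiking
  5   | tea | rabbit | nurse | painting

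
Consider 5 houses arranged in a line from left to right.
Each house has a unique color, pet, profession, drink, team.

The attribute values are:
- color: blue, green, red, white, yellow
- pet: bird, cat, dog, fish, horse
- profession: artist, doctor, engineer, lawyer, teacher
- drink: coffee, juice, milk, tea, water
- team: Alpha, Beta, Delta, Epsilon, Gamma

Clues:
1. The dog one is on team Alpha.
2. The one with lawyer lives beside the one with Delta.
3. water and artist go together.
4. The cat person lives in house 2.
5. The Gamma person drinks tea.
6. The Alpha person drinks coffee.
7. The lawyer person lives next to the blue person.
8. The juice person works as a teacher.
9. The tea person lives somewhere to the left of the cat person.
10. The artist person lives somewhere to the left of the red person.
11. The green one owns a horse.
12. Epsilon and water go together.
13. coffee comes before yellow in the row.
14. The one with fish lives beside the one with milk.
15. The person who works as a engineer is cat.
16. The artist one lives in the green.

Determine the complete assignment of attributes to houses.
Solution:

House | Color | Pet | Profession | Drink | Team
-----------------------------------------------
  1   | white | fish | lawyer | tea | Gamma
  2   | blue | cat | engineer | milk | Delta
  3   | green | horse | artist | water | Epsilon
  4   | red | dog | doctor | coffee | Alpha
  5   | yellow | bird | teacher | juice | Beta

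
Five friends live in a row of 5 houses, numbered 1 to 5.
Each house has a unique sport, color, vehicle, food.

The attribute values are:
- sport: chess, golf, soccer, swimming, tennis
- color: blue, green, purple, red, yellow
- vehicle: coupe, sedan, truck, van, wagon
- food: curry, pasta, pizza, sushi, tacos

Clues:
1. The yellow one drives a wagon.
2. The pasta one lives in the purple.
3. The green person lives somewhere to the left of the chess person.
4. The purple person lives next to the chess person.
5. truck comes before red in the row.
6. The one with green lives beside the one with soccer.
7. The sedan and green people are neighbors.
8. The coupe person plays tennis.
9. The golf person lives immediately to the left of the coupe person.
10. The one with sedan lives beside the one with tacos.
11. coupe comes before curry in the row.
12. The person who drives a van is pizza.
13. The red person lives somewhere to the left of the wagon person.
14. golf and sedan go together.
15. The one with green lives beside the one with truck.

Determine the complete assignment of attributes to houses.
Solution:

House | Sport | Color | Vehicle | Food
--------------------------------------
  1   | golf | blue | sedan | sushi
  2   | tennis | green | coupe | tacos
  3   | soccer | purple | truck | pasta
  4   | chess | red | van | pizza
  5   | swimming | yellow | wagon | curry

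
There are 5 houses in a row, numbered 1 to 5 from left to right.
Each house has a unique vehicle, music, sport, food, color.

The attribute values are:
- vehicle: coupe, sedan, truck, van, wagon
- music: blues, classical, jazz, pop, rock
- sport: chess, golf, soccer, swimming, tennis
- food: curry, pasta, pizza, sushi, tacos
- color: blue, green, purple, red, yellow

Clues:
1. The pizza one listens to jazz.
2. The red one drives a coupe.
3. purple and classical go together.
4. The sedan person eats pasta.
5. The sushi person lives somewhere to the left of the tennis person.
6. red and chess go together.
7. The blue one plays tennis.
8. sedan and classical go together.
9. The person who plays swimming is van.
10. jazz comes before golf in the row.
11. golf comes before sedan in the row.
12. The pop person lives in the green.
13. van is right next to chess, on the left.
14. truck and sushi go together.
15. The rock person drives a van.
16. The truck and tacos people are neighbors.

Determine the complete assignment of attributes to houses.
Solution:

House | Vehicle | Music | Sport | Food | Color
----------------------------------------------
  1   | van | rock | swimming | curry | yellow
  2   | coupe | jazz | chess | pizza | red
  3   | truck | pop | golf | sushi | green
  4   | wagon | blues | tennis | tacos | blue
  5   | sedan | classical | soccer | pasta | purple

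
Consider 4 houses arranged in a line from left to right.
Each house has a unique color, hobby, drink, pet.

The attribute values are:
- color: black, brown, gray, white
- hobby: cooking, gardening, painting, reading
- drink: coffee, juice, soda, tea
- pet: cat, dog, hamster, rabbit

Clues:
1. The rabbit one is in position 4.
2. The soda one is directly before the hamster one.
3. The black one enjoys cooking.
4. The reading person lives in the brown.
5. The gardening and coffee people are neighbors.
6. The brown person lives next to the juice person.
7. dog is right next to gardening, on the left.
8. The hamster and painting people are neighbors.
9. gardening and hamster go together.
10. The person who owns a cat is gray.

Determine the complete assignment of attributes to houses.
Solution:

House | Color | Hobby | Drink | Pet
-----------------------------------
  1   | brown | reading | soda | dog
  2   | white | gardening | juice | hamster
  3   | gray | painting | coffee | cat
  4   | black | cooking | tea | rabbit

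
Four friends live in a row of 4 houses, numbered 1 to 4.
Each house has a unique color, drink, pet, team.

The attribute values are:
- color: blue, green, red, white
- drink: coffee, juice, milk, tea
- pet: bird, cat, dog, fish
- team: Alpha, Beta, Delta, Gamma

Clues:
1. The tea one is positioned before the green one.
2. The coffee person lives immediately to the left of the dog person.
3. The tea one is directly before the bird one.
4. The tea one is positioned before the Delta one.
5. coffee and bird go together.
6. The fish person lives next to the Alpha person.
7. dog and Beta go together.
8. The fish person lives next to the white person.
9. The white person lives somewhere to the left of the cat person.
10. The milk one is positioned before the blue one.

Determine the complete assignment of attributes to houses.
Solution:

House | Color | Drink | Pet | Team
----------------------------------
  1   | red | tea | fish | Gamma
  2   | white | coffee | bird | Alpha
  3   | green | milk | dog | Beta
  4   | blue | juice | cat | Delta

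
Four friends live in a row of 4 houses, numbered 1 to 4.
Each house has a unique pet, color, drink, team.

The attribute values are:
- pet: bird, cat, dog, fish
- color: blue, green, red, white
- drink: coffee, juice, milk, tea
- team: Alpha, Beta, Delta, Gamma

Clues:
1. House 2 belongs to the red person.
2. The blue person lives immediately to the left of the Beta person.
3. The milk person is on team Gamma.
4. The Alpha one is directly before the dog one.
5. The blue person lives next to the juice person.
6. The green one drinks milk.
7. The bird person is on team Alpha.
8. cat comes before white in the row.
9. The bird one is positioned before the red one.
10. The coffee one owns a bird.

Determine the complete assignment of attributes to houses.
Solution:

House | Pet | Color | Drink | Team
----------------------------------
  1   | bird | blue | coffee | Alpha
  2   | dog | red | juice | Beta
  3   | cat | green | milk | Gamma
  4   | fish | white | tea | Delta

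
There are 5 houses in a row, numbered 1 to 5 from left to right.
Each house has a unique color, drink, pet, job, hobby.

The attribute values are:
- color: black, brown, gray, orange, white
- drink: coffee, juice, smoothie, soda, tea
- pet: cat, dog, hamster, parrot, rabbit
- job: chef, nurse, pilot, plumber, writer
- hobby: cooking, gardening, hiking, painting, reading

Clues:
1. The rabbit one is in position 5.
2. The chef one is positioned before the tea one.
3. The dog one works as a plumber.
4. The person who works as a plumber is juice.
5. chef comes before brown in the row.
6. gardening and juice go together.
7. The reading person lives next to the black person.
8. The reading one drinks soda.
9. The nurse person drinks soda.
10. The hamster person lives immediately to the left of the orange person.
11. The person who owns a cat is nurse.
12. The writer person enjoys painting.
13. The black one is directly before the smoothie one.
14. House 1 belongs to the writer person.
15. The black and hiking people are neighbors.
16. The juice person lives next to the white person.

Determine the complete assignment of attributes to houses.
Solution:

House | Color | Drink | Pet | Job | Hobby
-----------------------------------------
  1   | gray | coffee | hamster | writer | painting
  2   | orange | soda | cat | nurse | reading
  3   | black | juice | dog | plumber | gardening
  4   | white | smoothie | parrot | chef | hiking
  5   | brown | tea | rabbit | pilot | cooking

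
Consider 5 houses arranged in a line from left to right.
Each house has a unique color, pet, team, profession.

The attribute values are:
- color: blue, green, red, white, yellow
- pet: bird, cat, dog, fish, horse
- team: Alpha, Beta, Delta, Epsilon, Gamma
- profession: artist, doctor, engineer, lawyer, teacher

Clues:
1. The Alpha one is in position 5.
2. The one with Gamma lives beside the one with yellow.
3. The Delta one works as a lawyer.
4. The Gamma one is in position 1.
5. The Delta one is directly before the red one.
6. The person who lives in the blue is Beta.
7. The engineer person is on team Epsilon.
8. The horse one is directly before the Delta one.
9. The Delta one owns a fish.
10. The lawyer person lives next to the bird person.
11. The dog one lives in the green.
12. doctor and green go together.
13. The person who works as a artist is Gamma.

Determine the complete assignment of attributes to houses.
Solution:

House | Color | Pet | Team | Profession
---------------------------------------
  1   | white | horse | Gamma | artist
  2   | yellow | fish | Delta | lawyer
  3   | red | bird | Epsilon | engineer
  4   | blue | cat | Beta | teacher
  5   | green | dog | Alpha | doctor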